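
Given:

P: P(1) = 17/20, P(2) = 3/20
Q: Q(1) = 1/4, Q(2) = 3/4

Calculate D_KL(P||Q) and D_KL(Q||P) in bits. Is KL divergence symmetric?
D_KL(P||Q) = 1.1524 bits, D_KL(Q||P) = 1.3001 bits. No, KL divergence is not symmetric.

D_KL(P||Q) = Σ P(x) log₂(P(x)/Q(x))

Computing term by term:
  P(1)·log₂(P(1)/Q(1)) = (17/20)·log₂((17/20)/(1/4)) = 1.50070
  P(2)·log₂(P(2)/Q(2)) = (3/20)·log₂((3/20)/(3/4)) = -0.34829

D_KL(P||Q) = 1.50070 - 0.34829 = 1.15241 ≈ 1.1524 bits

D_KL(Q||P) = Σ Q(x) log₂(Q(x)/P(x))

Computing term by term:
  Q(1)·log₂(Q(1)/P(1)) = (1/4)·log₂((1/4)/(17/20)) = -0.44138
  Q(2)·log₂(Q(2)/P(2)) = (3/4)·log₂((3/4)/(3/20)) = 1.74145

D_KL(Q||P) = -0.44138 + 1.74145 = 1.30007 ≈ 1.3001 bits

These are NOT equal (difference: 0.1477 bits). KL divergence is asymmetric: D_KL(P||Q) ≠ D_KL(Q||P) in general.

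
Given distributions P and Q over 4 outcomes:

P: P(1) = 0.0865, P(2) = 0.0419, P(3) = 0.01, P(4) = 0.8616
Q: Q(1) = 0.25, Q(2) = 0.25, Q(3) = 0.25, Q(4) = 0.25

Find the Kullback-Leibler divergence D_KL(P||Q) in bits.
1.2512 bits

D_KL(P||Q) = Σ P(x) log₂(P(x)/Q(x))

Computing term by term:
  P(1)·log₂(P(1)/Q(1)) = 0.0865·log₂(0.0865/0.25) = -0.13244
  P(2)·log₂(P(2)/Q(2)) = 0.0419·log₂(0.0419/0.25) = -0.10797
  P(3)·log₂(P(3)/Q(3)) = 0.01·log₂(0.01/0.25) = -0.04644
  P(4)·log₂(P(4)/Q(4)) = 0.8616·log₂(0.8616/0.25) = 1.53803

D_KL(P||Q) = -0.13244 - 0.10797 - 0.04644 + 1.53803 = 1.25118 ≈ 1.2512 bits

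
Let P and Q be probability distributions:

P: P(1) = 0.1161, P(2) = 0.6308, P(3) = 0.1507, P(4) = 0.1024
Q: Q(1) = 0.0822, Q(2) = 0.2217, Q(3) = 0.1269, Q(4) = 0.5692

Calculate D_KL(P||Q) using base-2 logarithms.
0.7934 bits

D_KL(P||Q) = Σ P(x) log₂(P(x)/Q(x))

Computing term by term:
  P(1)·log₂(P(1)/Q(1)) = 0.1161·log₂(0.1161/0.0822) = 0.05784
  P(2)·log₂(P(2)/Q(2)) = 0.6308·log₂(0.6308/0.2217) = 0.95161
  P(3)·log₂(P(3)/Q(3)) = 0.1507·log₂(0.1507/0.1269) = 0.03737
  P(4)·log₂(P(4)/Q(4)) = 0.1024·log₂(0.1024/0.5692) = -0.25341

D_KL(P||Q) = 0.05784 + 0.95161 + 0.03737 - 0.25341 = 0.79341 ≈ 0.7934 bits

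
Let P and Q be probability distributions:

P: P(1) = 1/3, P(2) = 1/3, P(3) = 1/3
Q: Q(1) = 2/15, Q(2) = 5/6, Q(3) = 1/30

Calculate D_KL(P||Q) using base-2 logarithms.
1.1073 bits

D_KL(P||Q) = Σ P(x) log₂(P(x)/Q(x))

Computing term by term:
  P(1)·log₂(P(1)/Q(1)) = (1/3)·log₂((1/3)/(2/15)) = 0.44064
  P(2)·log₂(P(2)/Q(2)) = (1/3)·log₂((1/3)/(5/6)) = -0.44064
  P(3)·log₂(P(3)/Q(3)) = (1/3)·log₂((1/3)/(1/30)) = 1.10731

D_KL(P||Q) = 0.44064 - 0.44064 + 1.10731 = 1.10731 ≈ 1.1073 bits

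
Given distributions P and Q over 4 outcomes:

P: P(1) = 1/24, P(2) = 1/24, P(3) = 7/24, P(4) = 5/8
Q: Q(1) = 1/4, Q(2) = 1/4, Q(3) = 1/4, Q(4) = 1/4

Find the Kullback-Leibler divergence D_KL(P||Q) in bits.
0.6757 bits

D_KL(P||Q) = Σ P(x) log₂(P(x)/Q(x))

Computing term by term:
  P(1)·log₂(P(1)/Q(1)) = (1/24)·log₂((1/24)/(1/4)) = -0.10771
  P(2)·log₂(P(2)/Q(2)) = (1/24)·log₂((1/24)/(1/4)) = -0.10771
  P(3)·log₂(P(3)/Q(3)) = (7/24)·log₂((7/24)/(1/4)) = 0.06486
  P(4)·log₂(P(4)/Q(4)) = (5/8)·log₂((5/8)/(1/4)) = 0.82621

D_KL(P||Q) = -0.10771 - 0.10771 + 0.06486 + 0.82621 = 0.67565 ≈ 0.6757 bits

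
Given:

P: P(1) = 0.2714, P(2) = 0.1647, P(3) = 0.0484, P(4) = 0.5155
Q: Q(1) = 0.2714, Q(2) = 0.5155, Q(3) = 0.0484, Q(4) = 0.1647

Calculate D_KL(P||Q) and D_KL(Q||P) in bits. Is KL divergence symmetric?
D_KL(P||Q) = 0.5775 bits, D_KL(Q||P) = 0.5775 bits. The two values coincide for this particular pair, but no — KL divergence is not symmetric in general.

D_KL(P||Q) = Σ P(x) log₂(P(x)/Q(x))

Computing term by term:
  P(1)·log₂(P(1)/Q(1)) = 0.2714·log₂(0.2714/0.2714) = 0.00000
  P(2)·log₂(P(2)/Q(2)) = 0.1647·log₂(0.1647/0.5155) = -0.27112
  P(3)·log₂(P(3)/Q(3)) = 0.0484·log₂(0.0484/0.0484) = 0.00000
  P(4)·log₂(P(4)/Q(4)) = 0.5155·log₂(0.5155/0.1647) = 0.84858

D_KL(P||Q) = 0.00000 - 0.27112 + 0.00000 + 0.84858 = 0.57746 ≈ 0.5775 bits

D_KL(Q||P) = Σ Q(x) log₂(Q(x)/P(x))

Computing term by term:
  Q(1)·log₂(Q(1)/P(1)) = 0.2714·log₂(0.2714/0.2714) = 0.00000
  Q(2)·log₂(Q(2)/P(2)) = 0.5155·log₂(0.5155/0.1647) = 0.84858
  Q(3)·log₂(Q(3)/P(3)) = 0.0484·log₂(0.0484/0.0484) = 0.00000
  Q(4)·log₂(Q(4)/P(4)) = 0.1647·log₂(0.1647/0.5155) = -0.27112

D_KL(Q||P) = 0.00000 + 0.84858 + 0.00000 - 0.27112 = 0.57746 ≈ 0.5775 bits

These ARE equal here. Q is P with outcomes relabeled (Q(2) = P(4), Q(4) = P(2)) by a relabeling that is its own inverse, so the two sums contain exactly the same terms in a different order. This is a special case — KL divergence is not symmetric in general: D_KL(P||Q) ≠ D_KL(Q||P) for most P, Q.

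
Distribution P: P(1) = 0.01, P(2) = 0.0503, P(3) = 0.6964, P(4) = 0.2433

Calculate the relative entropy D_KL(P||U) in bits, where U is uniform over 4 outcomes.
0.8569 bits

U(i) = 1/4 for all i

D_KL(P||U) = Σ P(x) log₂(P(x) / (1/4))
           = Σ P(x) log₂(P(x)) + log₂(4)
           = log₂(4) - H(P)

H(P) = -Σ P(x) log₂(P(x)):
  -P(1)·log₂(P(1)) = -(0.01)·log₂(0.01) = 0.06644
  -P(2)·log₂(P(2)) = -(0.0503)·log₂(0.0503) = 0.21696
  -P(3)·log₂(P(3)) = -(0.6964)·log₂(0.6964) = 0.36353
  -P(4)·log₂(P(4)) = -(0.2433)·log₂(0.2433) = 0.49614
H(P) = 0.06644 + 0.21696 + 0.36353 + 0.49614 = 1.14307 bits

log₂(4) = 2.00000 bits

D_KL(P||U) = 2.00000 - 1.14307 = 0.85693 ≈ 0.8569 bits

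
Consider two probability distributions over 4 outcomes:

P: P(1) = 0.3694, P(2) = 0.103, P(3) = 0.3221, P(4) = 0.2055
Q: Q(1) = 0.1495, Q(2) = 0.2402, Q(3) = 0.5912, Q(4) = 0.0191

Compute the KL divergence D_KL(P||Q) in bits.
0.7784 bits

D_KL(P||Q) = Σ P(x) log₂(P(x)/Q(x))

Computing term by term:
  P(1)·log₂(P(1)/Q(1)) = 0.3694·log₂(0.3694/0.1495) = 0.48208
  P(2)·log₂(P(2)/Q(2)) = 0.103·log₂(0.103/0.2402) = -0.12582
  P(3)·log₂(P(3)/Q(3)) = 0.3221·log₂(0.3221/0.5912) = -0.28220
  P(4)·log₂(P(4)/Q(4)) = 0.2055·log₂(0.2055/0.0191) = 0.70435

D_KL(P||Q) = 0.48208 - 0.12582 - 0.28220 + 0.70435 = 0.77841 ≈ 0.7784 bits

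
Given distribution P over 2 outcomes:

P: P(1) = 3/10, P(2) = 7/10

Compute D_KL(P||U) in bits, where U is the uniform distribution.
0.1187 bits

U(i) = 1/2 for all i

D_KL(P||U) = Σ P(x) log₂(P(x) / (1/2))
           = Σ P(x) log₂(P(x)) + log₂(2)
           = log₂(2) - H(P)

H(P) = -Σ P(x) log₂(P(x)):
  -P(1)·log₂(P(1)) = -(3/10)·log₂(3/10) = 0.52109
  -P(2)·log₂(P(2)) = -(7/10)·log₂(7/10) = 0.36020
H(P) = 0.52109 + 0.36020 = 0.88129 bits

log₂(2) = 1.00000 bits

D_KL(P||U) = 1.00000 - 0.88129 = 0.11871 ≈ 0.1187 bits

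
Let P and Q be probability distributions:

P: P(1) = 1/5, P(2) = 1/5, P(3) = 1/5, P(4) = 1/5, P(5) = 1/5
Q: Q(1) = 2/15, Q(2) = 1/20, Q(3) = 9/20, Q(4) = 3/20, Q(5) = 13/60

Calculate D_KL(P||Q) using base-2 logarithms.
0.3429 bits

D_KL(P||Q) = Σ P(x) log₂(P(x)/Q(x))

Computing term by term:
  P(1)·log₂(P(1)/Q(1)) = (1/5)·log₂((1/5)/(2/15)) = 0.11699
  P(2)·log₂(P(2)/Q(2)) = (1/5)·log₂((1/5)/(1/20)) = 0.40000
  P(3)·log₂(P(3)/Q(3)) = (1/5)·log₂((1/5)/(9/20)) = -0.23399
  P(4)·log₂(P(4)/Q(4)) = (1/5)·log₂((1/5)/(3/20)) = 0.08301
  P(5)·log₂(P(5)/Q(5)) = (1/5)·log₂((1/5)/(13/60)) = -0.02310

D_KL(P||Q) = 0.11699 + 0.40000 - 0.23399 + 0.08301 - 0.02310 = 0.34291 ≈ 0.3429 bits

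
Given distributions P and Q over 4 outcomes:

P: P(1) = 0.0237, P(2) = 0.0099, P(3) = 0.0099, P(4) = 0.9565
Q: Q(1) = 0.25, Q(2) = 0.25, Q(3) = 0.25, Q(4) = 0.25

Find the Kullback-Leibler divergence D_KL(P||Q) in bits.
1.6788 bits

D_KL(P||Q) = Σ P(x) log₂(P(x)/Q(x))

Computing term by term:
  P(1)·log₂(P(1)/Q(1)) = 0.0237·log₂(0.0237/0.25) = -0.08056
  P(2)·log₂(P(2)/Q(2)) = 0.0099·log₂(0.0099/0.25) = -0.04612
  P(3)·log₂(P(3)/Q(3)) = 0.0099·log₂(0.0099/0.25) = -0.04612
  P(4)·log₂(P(4)/Q(4)) = 0.9565·log₂(0.9565/0.25) = 1.85163

D_KL(P||Q) = -0.08056 - 0.04612 - 0.04612 + 1.85163 = 1.67883 ≈ 1.6788 bits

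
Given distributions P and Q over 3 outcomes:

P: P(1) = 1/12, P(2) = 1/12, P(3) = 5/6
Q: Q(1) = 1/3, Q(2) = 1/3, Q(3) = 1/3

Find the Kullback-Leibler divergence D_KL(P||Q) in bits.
0.7683 bits

D_KL(P||Q) = Σ P(x) log₂(P(x)/Q(x))

Computing term by term:
  P(1)·log₂(P(1)/Q(1)) = (1/12)·log₂((1/12)/(1/3)) = -0.16667
  P(2)·log₂(P(2)/Q(2)) = (1/12)·log₂((1/12)/(1/3)) = -0.16667
  P(3)·log₂(P(3)/Q(3)) = (5/6)·log₂((5/6)/(1/3)) = 1.10161

D_KL(P||Q) = -0.16667 - 0.16667 + 1.10161 = 0.76827 ≈ 0.7683 bits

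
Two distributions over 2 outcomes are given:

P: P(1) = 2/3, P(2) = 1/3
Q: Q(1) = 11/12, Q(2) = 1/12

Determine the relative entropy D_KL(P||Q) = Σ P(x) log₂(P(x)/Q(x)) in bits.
0.3604 bits

D_KL(P||Q) = Σ P(x) log₂(P(x)/Q(x))

Computing term by term:
  P(1)·log₂(P(1)/Q(1)) = (2/3)·log₂((2/3)/(11/12)) = -0.30629
  P(2)·log₂(P(2)/Q(2)) = (1/3)·log₂((1/3)/(1/12)) = 0.66667

D_KL(P||Q) = -0.30629 + 0.66667 = 0.36038 ≈ 0.3604 bits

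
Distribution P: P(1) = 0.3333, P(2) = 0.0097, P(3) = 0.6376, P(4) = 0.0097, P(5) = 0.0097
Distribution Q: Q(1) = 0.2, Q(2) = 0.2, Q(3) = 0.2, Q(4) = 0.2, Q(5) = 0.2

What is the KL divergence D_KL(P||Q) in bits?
1.1850 bits

D_KL(P||Q) = Σ P(x) log₂(P(x)/Q(x))

Computing term by term:
  P(1)·log₂(P(1)/Q(1)) = 0.3333·log₂(0.3333/0.2) = 0.24558
  P(2)·log₂(P(2)/Q(2)) = 0.0097·log₂(0.0097/0.2) = -0.04235
  P(3)·log₂(P(3)/Q(3)) = 0.6376·log₂(0.6376/0.2) = 1.06648
  P(4)·log₂(P(4)/Q(4)) = 0.0097·log₂(0.0097/0.2) = -0.04235
  P(5)·log₂(P(5)/Q(5)) = 0.0097·log₂(0.0097/0.2) = -0.04235

D_KL(P||Q) = 0.24558 - 0.04235 + 1.06648 - 0.04235 - 0.04235 = 1.18501 ≈ 1.1850 bits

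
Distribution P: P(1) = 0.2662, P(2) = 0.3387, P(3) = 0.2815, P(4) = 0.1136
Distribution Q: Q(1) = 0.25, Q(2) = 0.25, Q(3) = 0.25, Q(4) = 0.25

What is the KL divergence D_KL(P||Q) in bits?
0.0914 bits

D_KL(P||Q) = Σ P(x) log₂(P(x)/Q(x))

Computing term by term:
  P(1)·log₂(P(1)/Q(1)) = 0.2662·log₂(0.2662/0.25) = 0.02411
  P(2)·log₂(P(2)/Q(2)) = 0.3387·log₂(0.3387/0.25) = 0.14838
  P(3)·log₂(P(3)/Q(3)) = 0.2815·log₂(0.2815/0.25) = 0.04819
  P(4)·log₂(P(4)/Q(4)) = 0.1136·log₂(0.1136/0.25) = -0.12927

D_KL(P||Q) = 0.02411 + 0.14838 + 0.04819 - 0.12927 = 0.09141 ≈ 0.0914 bits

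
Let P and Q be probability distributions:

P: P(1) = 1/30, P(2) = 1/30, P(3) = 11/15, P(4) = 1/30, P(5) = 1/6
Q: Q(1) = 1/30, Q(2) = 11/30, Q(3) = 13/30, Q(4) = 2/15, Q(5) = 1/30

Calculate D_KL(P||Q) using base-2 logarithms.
0.7616 bits

D_KL(P||Q) = Σ P(x) log₂(P(x)/Q(x))

Computing term by term:
  P(1)·log₂(P(1)/Q(1)) = (1/30)·log₂((1/30)/(1/30)) = 0.00000
  P(2)·log₂(P(2)/Q(2)) = (1/30)·log₂((1/30)/(11/30)) = -0.11531
  P(3)·log₂(P(3)/Q(3)) = (11/15)·log₂((11/15)/(13/30)) = 0.55659
  P(4)·log₂(P(4)/Q(4)) = (1/30)·log₂((1/30)/(2/15)) = -0.06667
  P(5)·log₂(P(5)/Q(5)) = (1/6)·log₂((1/6)/(1/30)) = 0.38699

D_KL(P||Q) = 0.00000 - 0.11531 + 0.55659 - 0.06667 + 0.38699 = 0.76160 ≈ 0.7616 bits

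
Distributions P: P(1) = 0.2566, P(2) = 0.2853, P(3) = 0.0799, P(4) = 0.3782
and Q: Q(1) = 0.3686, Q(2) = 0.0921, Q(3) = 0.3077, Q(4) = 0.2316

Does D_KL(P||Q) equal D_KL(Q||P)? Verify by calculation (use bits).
D_KL(P||Q) = 0.4435 bits, D_KL(Q||P) = 0.4771 bits. No — D_KL(P||Q) ≠ D_KL(Q||P) for this pair.

D_KL(P||Q) = Σ P(x) log₂(P(x)/Q(x))

Computing term by term:
  P(1)·log₂(P(1)/Q(1)) = 0.2566·log₂(0.2566/0.3686) = -0.13408
  P(2)·log₂(P(2)/Q(2)) = 0.2853·log₂(0.2853/0.0921) = 0.46538
  P(3)·log₂(P(3)/Q(3)) = 0.0799·log₂(0.0799/0.3077) = -0.15543
  P(4)·log₂(P(4)/Q(4)) = 0.3782·log₂(0.3782/0.2316) = 0.26758

D_KL(P||Q) = -0.13408 + 0.46538 - 0.15543 + 0.26758 = 0.44345 ≈ 0.4435 bits

D_KL(Q||P) = Σ Q(x) log₂(Q(x)/P(x))

Computing term by term:
  Q(1)·log₂(Q(1)/P(1)) = 0.3686·log₂(0.3686/0.2566) = 0.19261
  Q(2)·log₂(Q(2)/P(2)) = 0.0921·log₂(0.0921/0.2853) = -0.15023
  Q(3)·log₂(Q(3)/P(3)) = 0.3077·log₂(0.3077/0.0799) = 0.59856
  Q(4)·log₂(Q(4)/P(4)) = 0.2316·log₂(0.2316/0.3782) = -0.16386

D_KL(Q||P) = 0.19261 - 0.15023 + 0.59856 - 0.16386 = 0.47708 ≈ 0.4771 bits

These are NOT equal (difference: 0.0336 bits). KL divergence is asymmetric: D_KL(P||Q) ≠ D_KL(Q||P) in general.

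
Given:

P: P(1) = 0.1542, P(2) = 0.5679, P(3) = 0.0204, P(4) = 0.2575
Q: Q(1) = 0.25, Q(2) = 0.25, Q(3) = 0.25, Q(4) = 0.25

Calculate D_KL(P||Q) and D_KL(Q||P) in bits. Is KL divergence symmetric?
D_KL(P||Q) = 0.5020 bits, D_KL(Q||P) = 0.7715 bits. No, KL divergence is not symmetric.

D_KL(P||Q) = Σ P(x) log₂(P(x)/Q(x))

Computing term by term:
  P(1)·log₂(P(1)/Q(1)) = 0.1542·log₂(0.1542/0.25) = -0.10750
  P(2)·log₂(P(2)/Q(2)) = 0.5679·log₂(0.5679/0.25) = 0.67223
  P(3)·log₂(P(3)/Q(3)) = 0.0204·log₂(0.0204/0.25) = -0.07375
  P(4)·log₂(P(4)/Q(4)) = 0.2575·log₂(0.2575/0.25) = 0.01098

D_KL(P||Q) = -0.10750 + 0.67223 - 0.07375 + 0.01098 = 0.50196 ≈ 0.5020 bits

D_KL(Q||P) = Σ Q(x) log₂(Q(x)/P(x))

Computing term by term:
  Q(1)·log₂(Q(1)/P(1)) = 0.25·log₂(0.25/0.1542) = 0.17428
  Q(2)·log₂(Q(2)/P(2)) = 0.25·log₂(0.25/0.5679) = -0.29593
  Q(3)·log₂(Q(3)/P(3)) = 0.25·log₂(0.25/0.0204) = 0.90382
  Q(4)·log₂(Q(4)/P(4)) = 0.25·log₂(0.25/0.2575) = -0.01066

D_KL(Q||P) = 0.17428 - 0.29593 + 0.90382 - 0.01066 = 0.77151 ≈ 0.7715 bits

These are NOT equal (difference: 0.2695 bits). KL divergence is asymmetric: D_KL(P||Q) ≠ D_KL(Q||P) in general.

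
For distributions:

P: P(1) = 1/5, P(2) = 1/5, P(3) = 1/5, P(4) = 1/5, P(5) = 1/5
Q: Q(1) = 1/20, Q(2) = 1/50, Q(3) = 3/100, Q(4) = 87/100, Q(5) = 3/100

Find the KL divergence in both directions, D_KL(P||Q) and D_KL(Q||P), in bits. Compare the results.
D_KL(P||Q) = 1.7350 bits, D_KL(Q||P) = 1.5146 bits. D_KL(P||Q) is larger than D_KL(Q||P) by 0.2204 bits; the two directions differ.

D_KL(P||Q) = Σ P(x) log₂(P(x)/Q(x))

Computing term by term:
  P(1)·log₂(P(1)/Q(1)) = (1/5)·log₂((1/5)/(1/20)) = 0.40000
  P(2)·log₂(P(2)/Q(2)) = (1/5)·log₂((1/5)/(1/50)) = 0.66439
  P(3)·log₂(P(3)/Q(3)) = (1/5)·log₂((1/5)/(3/100)) = 0.54739
  P(4)·log₂(P(4)/Q(4)) = (1/5)·log₂((1/5)/(87/100)) = -0.42420
  P(5)·log₂(P(5)/Q(5)) = (1/5)·log₂((1/5)/(3/100)) = 0.54739

D_KL(P||Q) = 0.40000 + 0.66439 + 0.54739 - 0.42420 + 0.54739 = 1.73497 ≈ 1.7350 bits

D_KL(Q||P) = Σ Q(x) log₂(Q(x)/P(x))

Computing term by term:
  Q(1)·log₂(Q(1)/P(1)) = (1/20)·log₂((1/20)/(1/5)) = -0.10000
  Q(2)·log₂(Q(2)/P(2)) = (1/50)·log₂((1/50)/(1/5)) = -0.06644
  Q(3)·log₂(Q(3)/P(3)) = (3/100)·log₂((3/100)/(1/5)) = -0.08211
  Q(4)·log₂(Q(4)/P(4)) = (87/100)·log₂((87/100)/(1/5)) = 1.84528
  Q(5)·log₂(Q(5)/P(5)) = (3/100)·log₂((3/100)/(1/5)) = -0.08211

D_KL(Q||P) = -0.10000 - 0.06644 - 0.08211 + 1.84528 - 0.08211 = 1.51462 ≈ 1.5146 bits

These are NOT equal (difference: 0.2204 bits). KL divergence is asymmetric: D_KL(P||Q) ≠ D_KL(Q||P) in general.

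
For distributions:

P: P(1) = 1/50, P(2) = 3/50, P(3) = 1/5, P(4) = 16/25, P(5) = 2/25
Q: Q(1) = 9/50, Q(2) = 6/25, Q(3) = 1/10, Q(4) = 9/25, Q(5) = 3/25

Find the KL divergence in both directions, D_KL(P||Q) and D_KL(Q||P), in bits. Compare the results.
D_KL(P||Q) = 0.5011 bits, D_KL(Q||P) = 0.7220 bits. D_KL(Q||P) is larger than D_KL(P||Q) by 0.2209 bits; the two directions differ.

D_KL(P||Q) = Σ P(x) log₂(P(x)/Q(x))

Computing term by term:
  P(1)·log₂(P(1)/Q(1)) = (1/50)·log₂((1/50)/(9/50)) = -0.06340
  P(2)·log₂(P(2)/Q(2)) = (3/50)·log₂((3/50)/(6/25)) = -0.12000
  P(3)·log₂(P(3)/Q(3)) = (1/5)·log₂((1/5)/(1/10)) = 0.20000
  P(4)·log₂(P(4)/Q(4)) = (16/25)·log₂((16/25)/(9/25)) = 0.53125
  P(5)·log₂(P(5)/Q(5)) = (2/25)·log₂((2/25)/(3/25)) = -0.04680

D_KL(P||Q) = -0.06340 - 0.12000 + 0.20000 + 0.53125 - 0.04680 = 0.50105 ≈ 0.5011 bits

D_KL(Q||P) = Σ Q(x) log₂(Q(x)/P(x))

Computing term by term:
  Q(1)·log₂(Q(1)/P(1)) = (9/50)·log₂((9/50)/(1/50)) = 0.57059
  Q(2)·log₂(Q(2)/P(2)) = (6/25)·log₂((6/25)/(3/50)) = 0.48000
  Q(3)·log₂(Q(3)/P(3)) = (1/10)·log₂((1/10)/(1/5)) = -0.10000
  Q(4)·log₂(Q(4)/P(4)) = (9/25)·log₂((9/25)/(16/25)) = -0.29883
  Q(5)·log₂(Q(5)/P(5)) = (3/25)·log₂((3/25)/(2/25)) = 0.07020

D_KL(Q||P) = 0.57059 + 0.48000 - 0.10000 - 0.29883 + 0.07020 = 0.72196 ≈ 0.7220 bits

These are NOT equal (difference: 0.2209 bits). KL divergence is asymmetric: D_KL(P||Q) ≠ D_KL(Q||P) in general.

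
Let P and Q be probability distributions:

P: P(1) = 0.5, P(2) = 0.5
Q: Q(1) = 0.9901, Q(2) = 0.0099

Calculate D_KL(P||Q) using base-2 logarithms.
2.3364 bits

D_KL(P||Q) = Σ P(x) log₂(P(x)/Q(x))

Computing term by term:
  P(1)·log₂(P(1)/Q(1)) = 0.5·log₂(0.5/0.9901) = -0.49282
  P(2)·log₂(P(2)/Q(2)) = 0.5·log₂(0.5/0.0099) = 2.82918

D_KL(P||Q) = -0.49282 + 2.82918 = 2.33636 ≈ 2.3364 bits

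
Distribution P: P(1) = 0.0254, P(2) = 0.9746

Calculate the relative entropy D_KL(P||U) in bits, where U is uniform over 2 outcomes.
0.8292 bits

U(i) = 1/2 for all i

D_KL(P||U) = Σ P(x) log₂(P(x) / (1/2))
           = Σ P(x) log₂(P(x)) + log₂(2)
           = log₂(2) - H(P)

H(P) = -Σ P(x) log₂(P(x)):
  -P(1)·log₂(P(1)) = -(0.0254)·log₂(0.0254) = 0.13460
  -P(2)·log₂(P(2)) = -(0.9746)·log₂(0.9746) = 0.03618
H(P) = 0.13460 + 0.03618 = 0.17078 bits

log₂(2) = 1.00000 bits

D_KL(P||U) = 1.00000 - 0.17078 = 0.82922 ≈ 0.8292 bits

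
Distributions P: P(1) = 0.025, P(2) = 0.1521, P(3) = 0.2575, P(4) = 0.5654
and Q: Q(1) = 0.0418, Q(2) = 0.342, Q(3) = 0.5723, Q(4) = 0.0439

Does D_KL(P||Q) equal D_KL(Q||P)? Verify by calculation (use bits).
D_KL(P||Q) = 1.5916 bits, D_KL(Q||P) = 0.9283 bits. No — D_KL(P||Q) ≠ D_KL(Q||P) for this pair.

D_KL(P||Q) = Σ P(x) log₂(P(x)/Q(x))

Computing term by term:
  P(1)·log₂(P(1)/Q(1)) = 0.025·log₂(0.025/0.0418) = -0.01854
  P(2)·log₂(P(2)/Q(2)) = 0.1521·log₂(0.1521/0.342) = -0.17780
  P(3)·log₂(P(3)/Q(3)) = 0.2575·log₂(0.2575/0.5723) = -0.29669
  P(4)·log₂(P(4)/Q(4)) = 0.5654·log₂(0.5654/0.0439) = 2.08462

D_KL(P||Q) = -0.01854 - 0.17780 - 0.29669 + 2.08462 = 1.59159 ≈ 1.5916 bits

D_KL(Q||P) = Σ Q(x) log₂(Q(x)/P(x))

Computing term by term:
  Q(1)·log₂(Q(1)/P(1)) = 0.0418·log₂(0.0418/0.025) = 0.03100
  Q(2)·log₂(Q(2)/P(2)) = 0.342·log₂(0.342/0.1521) = 0.39979
  Q(3)·log₂(Q(3)/P(3)) = 0.5723·log₂(0.5723/0.2575) = 0.65940
  Q(4)·log₂(Q(4)/P(4)) = 0.0439·log₂(0.0439/0.5654) = -0.16186

D_KL(Q||P) = 0.03100 + 0.39979 + 0.65940 - 0.16186 = 0.92833 ≈ 0.9283 bits

These are NOT equal (difference: 0.6633 bits). KL divergence is asymmetric: D_KL(P||Q) ≠ D_KL(Q||P) in general.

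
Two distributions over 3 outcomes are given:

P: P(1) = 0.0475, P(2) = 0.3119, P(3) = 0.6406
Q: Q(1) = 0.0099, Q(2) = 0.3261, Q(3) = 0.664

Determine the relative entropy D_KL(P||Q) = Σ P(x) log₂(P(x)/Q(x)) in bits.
0.0543 bits

D_KL(P||Q) = Σ P(x) log₂(P(x)/Q(x))

Computing term by term:
  P(1)·log₂(P(1)/Q(1)) = 0.0475·log₂(0.0475/0.0099) = 0.10747
  P(2)·log₂(P(2)/Q(2)) = 0.3119·log₂(0.3119/0.3261) = -0.02003
  P(3)·log₂(P(3)/Q(3)) = 0.6406·log₂(0.6406/0.664) = -0.03316

D_KL(P||Q) = 0.10747 - 0.02003 - 0.03316 = 0.05428 ≈ 0.0543 bits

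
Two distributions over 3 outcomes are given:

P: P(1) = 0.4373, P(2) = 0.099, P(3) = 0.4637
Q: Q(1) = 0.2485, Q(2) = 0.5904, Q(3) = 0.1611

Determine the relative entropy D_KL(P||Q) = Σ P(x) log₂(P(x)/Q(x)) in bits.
0.8088 bits

D_KL(P||Q) = Σ P(x) log₂(P(x)/Q(x))

Computing term by term:
  P(1)·log₂(P(1)/Q(1)) = 0.4373·log₂(0.4373/0.2485) = 0.35656
  P(2)·log₂(P(2)/Q(2)) = 0.099·log₂(0.099/0.5904) = -0.25504
  P(3)·log₂(P(3)/Q(3)) = 0.4637·log₂(0.4637/0.1611) = 0.70725

D_KL(P||Q) = 0.35656 - 0.25504 + 0.70725 = 0.80877 ≈ 0.8088 bits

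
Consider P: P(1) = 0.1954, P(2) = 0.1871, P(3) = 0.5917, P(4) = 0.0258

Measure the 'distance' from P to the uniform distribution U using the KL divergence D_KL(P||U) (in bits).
0.5032 bits

U(i) = 1/4 for all i

D_KL(P||U) = Σ P(x) log₂(P(x) / (1/4))
           = Σ P(x) log₂(P(x)) + log₂(4)
           = log₂(4) - H(P)

H(P) = -Σ P(x) log₂(P(x)):
  -P(1)·log₂(P(1)) = -(0.1954)·log₂(0.1954) = 0.46026
  -P(2)·log₂(P(2)) = -(0.1871)·log₂(0.1871) = 0.45243
  -P(3)·log₂(P(3)) = -(0.5917)·log₂(0.5917) = 0.44795
  -P(4)·log₂(P(4)) = -(0.0258)·log₂(0.0258) = 0.13613
H(P) = 0.46026 + 0.45243 + 0.44795 + 0.13613 = 1.49677 bits

log₂(4) = 2.00000 bits

D_KL(P||U) = 2.00000 - 1.49677 = 0.50323 ≈ 0.5032 bits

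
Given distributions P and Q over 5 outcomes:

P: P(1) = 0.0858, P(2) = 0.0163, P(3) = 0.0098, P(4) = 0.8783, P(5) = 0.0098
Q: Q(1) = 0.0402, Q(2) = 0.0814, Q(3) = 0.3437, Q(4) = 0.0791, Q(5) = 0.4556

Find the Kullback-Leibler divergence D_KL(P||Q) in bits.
3.0018 bits

D_KL(P||Q) = Σ P(x) log₂(P(x)/Q(x))

Computing term by term:
  P(1)·log₂(P(1)/Q(1)) = 0.0858·log₂(0.0858/0.0402) = 0.09385
  P(2)·log₂(P(2)/Q(2)) = 0.0163·log₂(0.0163/0.0814) = -0.03782
  P(3)·log₂(P(3)/Q(3)) = 0.0098·log₂(0.0098/0.3437) = -0.05030
  P(4)·log₂(P(4)/Q(4)) = 0.8783·log₂(0.8783/0.0791) = 3.05030
  P(5)·log₂(P(5)/Q(5)) = 0.0098·log₂(0.0098/0.4556) = -0.05428

D_KL(P||Q) = 0.09385 - 0.03782 - 0.05030 + 3.05030 - 0.05428 = 3.00175 ≈ 3.0018 bits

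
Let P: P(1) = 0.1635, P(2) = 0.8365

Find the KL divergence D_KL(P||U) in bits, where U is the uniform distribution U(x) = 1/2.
0.3574 bits

U(i) = 1/2 for all i

D_KL(P||U) = Σ P(x) log₂(P(x) / (1/2))
           = Σ P(x) log₂(P(x)) + log₂(2)
           = log₂(2) - H(P)

H(P) = -Σ P(x) log₂(P(x)):
  -P(1)·log₂(P(1)) = -(0.1635)·log₂(0.1635) = 0.42717
  -P(2)·log₂(P(2)) = -(0.8365)·log₂(0.8365) = 0.21545
H(P) = 0.42717 + 0.21545 = 0.64262 bits

log₂(2) = 1.00000 bits

D_KL(P||U) = 1.00000 - 0.64262 = 0.35738 ≈ 0.3574 bits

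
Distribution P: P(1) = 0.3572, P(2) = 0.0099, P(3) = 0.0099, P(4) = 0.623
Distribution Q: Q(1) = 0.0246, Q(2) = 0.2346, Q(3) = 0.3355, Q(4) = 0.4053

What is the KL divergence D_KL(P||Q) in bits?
1.6697 bits

D_KL(P||Q) = Σ P(x) log₂(P(x)/Q(x))

Computing term by term:
  P(1)·log₂(P(1)/Q(1)) = 0.3572·log₂(0.3572/0.0246) = 1.37879
  P(2)·log₂(P(2)/Q(2)) = 0.0099·log₂(0.0099/0.2346) = -0.04521
  P(3)·log₂(P(3)/Q(3)) = 0.0099·log₂(0.0099/0.3355) = -0.05032
  P(4)·log₂(P(4)/Q(4)) = 0.623·log₂(0.623/0.4053) = 0.38641

D_KL(P||Q) = 1.37879 - 0.04521 - 0.05032 + 0.38641 = 1.66967 ≈ 1.6697 bits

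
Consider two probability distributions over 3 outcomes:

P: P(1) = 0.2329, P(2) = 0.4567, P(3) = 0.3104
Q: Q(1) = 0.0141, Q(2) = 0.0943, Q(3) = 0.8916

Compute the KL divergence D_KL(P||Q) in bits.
1.5092 bits

D_KL(P||Q) = Σ P(x) log₂(P(x)/Q(x))

Computing term by term:
  P(1)·log₂(P(1)/Q(1)) = 0.2329·log₂(0.2329/0.0141) = 0.94230
  P(2)·log₂(P(2)/Q(2)) = 0.4567·log₂(0.4567/0.0943) = 1.03941
  P(3)·log₂(P(3)/Q(3)) = 0.3104·log₂(0.3104/0.8916) = -0.47251

D_KL(P||Q) = 0.94230 + 1.03941 - 0.47251 = 1.50920 ≈ 1.5092 bits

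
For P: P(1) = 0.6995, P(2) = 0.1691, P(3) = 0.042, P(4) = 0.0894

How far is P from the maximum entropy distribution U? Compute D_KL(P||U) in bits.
0.7022 bits

U(i) = 1/4 for all i

D_KL(P||U) = Σ P(x) log₂(P(x) / (1/4))
           = Σ P(x) log₂(P(x)) + log₂(4)
           = log₂(4) - H(P)

H(P) = -Σ P(x) log₂(P(x)):
  -P(1)·log₂(P(1)) = -(0.6995)·log₂(0.6995) = 0.36067
  -P(2)·log₂(P(2)) = -(0.1691)·log₂(0.1691) = 0.43358
  -P(3)·log₂(P(3)) = -(0.042)·log₂(0.042) = 0.19209
  -P(4)·log₂(P(4)) = -(0.0894)·log₂(0.0894) = 0.31143
H(P) = 0.36067 + 0.43358 + 0.19209 + 0.31143 = 1.29777 bits

log₂(4) = 2.00000 bits

D_KL(P||U) = 2.00000 - 1.29777 = 0.70223 ≈ 0.7022 bits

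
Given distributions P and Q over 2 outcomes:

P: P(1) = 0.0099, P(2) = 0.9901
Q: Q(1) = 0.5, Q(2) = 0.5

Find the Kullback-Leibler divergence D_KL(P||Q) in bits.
0.9199 bits

D_KL(P||Q) = Σ P(x) log₂(P(x)/Q(x))

Computing term by term:
  P(1)·log₂(P(1)/Q(1)) = 0.0099·log₂(0.0099/0.5) = -0.05602
  P(2)·log₂(P(2)/Q(2)) = 0.9901·log₂(0.9901/0.5) = 0.97589

D_KL(P||Q) = -0.05602 + 0.97589 = 0.91987 ≈ 0.9199 bits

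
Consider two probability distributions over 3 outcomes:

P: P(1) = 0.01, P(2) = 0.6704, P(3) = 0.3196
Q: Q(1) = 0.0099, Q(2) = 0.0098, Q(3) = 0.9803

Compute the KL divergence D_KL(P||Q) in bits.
3.5702 bits

D_KL(P||Q) = Σ P(x) log₂(P(x)/Q(x))

Computing term by term:
  P(1)·log₂(P(1)/Q(1)) = 0.01·log₂(0.01/0.0099) = 0.00014
  P(2)·log₂(P(2)/Q(2)) = 0.6704·log₂(0.6704/0.0098) = 4.08682
  P(3)·log₂(P(3)/Q(3)) = 0.3196·log₂(0.3196/0.9803) = -0.51678

D_KL(P||Q) = 0.00014 + 4.08682 - 0.51678 = 3.57018 ≈ 3.5702 bits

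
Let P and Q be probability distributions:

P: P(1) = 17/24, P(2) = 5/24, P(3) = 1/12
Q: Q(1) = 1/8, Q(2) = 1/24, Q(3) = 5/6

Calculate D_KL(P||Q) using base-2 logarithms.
1.9795 bits

D_KL(P||Q) = Σ P(x) log₂(P(x)/Q(x))

Computing term by term:
  P(1)·log₂(P(1)/Q(1)) = (17/24)·log₂((17/24)/(1/8)) = 1.77260
  P(2)·log₂(P(2)/Q(2)) = (5/24)·log₂((5/24)/(1/24)) = 0.48374
  P(3)·log₂(P(3)/Q(3)) = (1/12)·log₂((1/12)/(5/6)) = -0.27683

D_KL(P||Q) = 1.77260 + 0.48374 - 0.27683 = 1.97951 ≈ 1.9795 bits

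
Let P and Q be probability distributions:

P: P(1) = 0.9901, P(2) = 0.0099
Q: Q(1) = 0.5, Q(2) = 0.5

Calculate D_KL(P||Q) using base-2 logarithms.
0.9199 bits

D_KL(P||Q) = Σ P(x) log₂(P(x)/Q(x))

Computing term by term:
  P(1)·log₂(P(1)/Q(1)) = 0.9901·log₂(0.9901/0.5) = 0.97589
  P(2)·log₂(P(2)/Q(2)) = 0.0099·log₂(0.0099/0.5) = -0.05602

D_KL(P||Q) = 0.97589 - 0.05602 = 0.91987 ≈ 0.9199 bits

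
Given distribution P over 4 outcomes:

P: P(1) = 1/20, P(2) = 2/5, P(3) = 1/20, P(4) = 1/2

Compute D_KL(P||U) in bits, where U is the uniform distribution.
0.5390 bits

U(i) = 1/4 for all i

D_KL(P||U) = Σ P(x) log₂(P(x) / (1/4))
           = Σ P(x) log₂(P(x)) + log₂(4)
           = log₂(4) - H(P)

H(P) = -Σ P(x) log₂(P(x)):
  -P(1)·log₂(P(1)) = -(1/20)·log₂(1/20) = 0.21610
  -P(2)·log₂(P(2)) = -(2/5)·log₂(2/5) = 0.52877
  -P(3)·log₂(P(3)) = -(1/20)·log₂(1/20) = 0.21610
  -P(4)·log₂(P(4)) = -(1/2)·log₂(1/2) = 0.50000
H(P) = 0.21610 + 0.52877 + 0.21610 + 0.50000 = 1.46097 bits

log₂(4) = 2.00000 bits

D_KL(P||U) = 2.00000 - 1.46097 = 0.53903 ≈ 0.5390 bits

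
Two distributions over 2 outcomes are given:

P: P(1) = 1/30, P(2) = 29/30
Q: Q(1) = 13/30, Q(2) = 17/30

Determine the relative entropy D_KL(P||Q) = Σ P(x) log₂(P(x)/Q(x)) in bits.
0.6215 bits

D_KL(P||Q) = Σ P(x) log₂(P(x)/Q(x))

Computing term by term:
  P(1)·log₂(P(1)/Q(1)) = (1/30)·log₂((1/30)/(13/30)) = -0.12335
  P(2)·log₂(P(2)/Q(2)) = (29/30)·log₂((29/30)/(17/30)) = 0.74483

D_KL(P||Q) = -0.12335 + 0.74483 = 0.62148 ≈ 0.6215 bits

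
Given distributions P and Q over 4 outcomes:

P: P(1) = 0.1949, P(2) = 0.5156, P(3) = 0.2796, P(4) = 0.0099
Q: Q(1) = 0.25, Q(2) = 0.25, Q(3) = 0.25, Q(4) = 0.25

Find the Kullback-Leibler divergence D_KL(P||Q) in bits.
0.4675 bits

D_KL(P||Q) = Σ P(x) log₂(P(x)/Q(x))

Computing term by term:
  P(1)·log₂(P(1)/Q(1)) = 0.1949·log₂(0.1949/0.25) = -0.07001
  P(2)·log₂(P(2)/Q(2)) = 0.5156·log₂(0.5156/0.25) = 0.53845
  P(3)·log₂(P(3)/Q(3)) = 0.2796·log₂(0.2796/0.25) = 0.04514
  P(4)·log₂(P(4)/Q(4)) = 0.0099·log₂(0.0099/0.25) = -0.04612

D_KL(P||Q) = -0.07001 + 0.53845 + 0.04514 - 0.04612 = 0.46746 ≈ 0.4675 bits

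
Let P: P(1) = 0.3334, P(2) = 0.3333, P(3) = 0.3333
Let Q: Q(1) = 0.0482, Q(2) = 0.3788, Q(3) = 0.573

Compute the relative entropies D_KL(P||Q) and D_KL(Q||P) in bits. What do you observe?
D_KL(P||Q) = 0.6082 bits, D_KL(Q||P) = 0.3834 bits. The two directions give different values (D_KL(P||Q) exceeds D_KL(Q||P) by 0.2248 bits): KL divergence is asymmetric.

D_KL(P||Q) = Σ P(x) log₂(P(x)/Q(x))

Computing term by term:
  P(1)·log₂(P(1)/Q(1)) = 0.3334·log₂(0.3334/0.0482) = 0.93024
  P(2)·log₂(P(2)/Q(2)) = 0.3333·log₂(0.3333/0.3788) = -0.06153
  P(3)·log₂(P(3)/Q(3)) = 0.3333·log₂(0.3333/0.573) = -0.26055

D_KL(P||Q) = 0.93024 - 0.06153 - 0.26055 = 0.60816 ≈ 0.6082 bits

D_KL(Q||P) = Σ Q(x) log₂(Q(x)/P(x))

Computing term by term:
  Q(1)·log₂(Q(1)/P(1)) = 0.0482·log₂(0.0482/0.3334) = -0.13449
  Q(2)·log₂(Q(2)/P(2)) = 0.3788·log₂(0.3788/0.3333) = 0.06993
  Q(3)·log₂(Q(3)/P(3)) = 0.573·log₂(0.573/0.3333) = 0.44792

D_KL(Q||P) = -0.13449 + 0.06993 + 0.44792 = 0.38336 ≈ 0.3834 bits

These are NOT equal (difference: 0.2248 bits). KL divergence is asymmetric: D_KL(P||Q) ≠ D_KL(Q||P) in general.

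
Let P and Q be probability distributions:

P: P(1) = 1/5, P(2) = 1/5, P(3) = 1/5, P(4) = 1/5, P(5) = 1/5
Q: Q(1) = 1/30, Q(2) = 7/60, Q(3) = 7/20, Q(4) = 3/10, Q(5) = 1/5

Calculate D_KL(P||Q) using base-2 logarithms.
0.3941 bits

D_KL(P||Q) = Σ P(x) log₂(P(x)/Q(x))

Computing term by term:
  P(1)·log₂(P(1)/Q(1)) = (1/5)·log₂((1/5)/(1/30)) = 0.51699
  P(2)·log₂(P(2)/Q(2)) = (1/5)·log₂((1/5)/(7/60)) = 0.15552
  P(3)·log₂(P(3)/Q(3)) = (1/5)·log₂((1/5)/(7/20)) = -0.16147
  P(4)·log₂(P(4)/Q(4)) = (1/5)·log₂((1/5)/(3/10)) = -0.11699
  P(5)·log₂(P(5)/Q(5)) = (1/5)·log₂((1/5)/(1/5)) = 0.00000

D_KL(P||Q) = 0.51699 + 0.15552 - 0.16147 - 0.11699 + 0.00000 = 0.39405 ≈ 0.3941 bits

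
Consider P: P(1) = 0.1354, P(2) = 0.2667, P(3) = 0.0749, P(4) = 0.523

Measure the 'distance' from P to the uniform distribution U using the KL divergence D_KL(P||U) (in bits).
0.3318 bits

U(i) = 1/4 for all i

D_KL(P||U) = Σ P(x) log₂(P(x) / (1/4))
           = Σ P(x) log₂(P(x)) + log₂(4)
           = log₂(4) - H(P)

H(P) = -Σ P(x) log₂(P(x)):
  -P(1)·log₂(P(1)) = -(0.1354)·log₂(0.1354) = 0.39059
  -P(2)·log₂(P(2)) = -(0.2667)·log₂(0.2667) = 0.50852
  -P(3)·log₂(P(3)) = -(0.0749)·log₂(0.0749) = 0.28004
  -P(4)·log₂(P(4)) = -(0.523)·log₂(0.523) = 0.48907
H(P) = 0.39059 + 0.50852 + 0.28004 + 0.48907 = 1.66822 bits

log₂(4) = 2.00000 bits

D_KL(P||U) = 2.00000 - 1.66822 = 0.33178 ≈ 0.3318 bits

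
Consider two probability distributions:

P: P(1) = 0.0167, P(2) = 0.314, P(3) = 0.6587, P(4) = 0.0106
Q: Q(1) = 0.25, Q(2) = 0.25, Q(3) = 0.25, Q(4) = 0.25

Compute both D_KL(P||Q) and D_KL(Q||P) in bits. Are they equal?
D_KL(P||Q) = 0.9104 bits, D_KL(Q||P) = 1.6843 bits. No, they are not equal.

D_KL(P||Q) = Σ P(x) log₂(P(x)/Q(x))

Computing term by term:
  P(1)·log₂(P(1)/Q(1)) = 0.0167·log₂(0.0167/0.25) = -0.06520
  P(2)·log₂(P(2)/Q(2)) = 0.314·log₂(0.314/0.25) = 0.10325
  P(3)·log₂(P(3)/Q(3)) = 0.6587·log₂(0.6587/0.25) = 0.92066
  P(4)·log₂(P(4)/Q(4)) = 0.0106·log₂(0.0106/0.25) = -0.04833

D_KL(P||Q) = -0.06520 + 0.10325 + 0.92066 - 0.04833 = 0.91038 ≈ 0.9104 bits

D_KL(Q||P) = Σ Q(x) log₂(Q(x)/P(x))

Computing term by term:
  Q(1)·log₂(Q(1)/P(1)) = 0.25·log₂(0.25/0.0167) = 0.97600
  Q(2)·log₂(Q(2)/P(2)) = 0.25·log₂(0.25/0.314) = -0.08221
  Q(3)·log₂(Q(3)/P(3)) = 0.25·log₂(0.25/0.6587) = -0.34942
  Q(4)·log₂(Q(4)/P(4)) = 0.25·log₂(0.25/0.0106) = 1.13995

D_KL(Q||P) = 0.97600 - 0.08221 - 0.34942 + 1.13995 = 1.68432 ≈ 1.6843 bits

These are NOT equal (difference: 0.7739 bits). KL divergence is asymmetric: D_KL(P||Q) ≠ D_KL(Q||P) in general.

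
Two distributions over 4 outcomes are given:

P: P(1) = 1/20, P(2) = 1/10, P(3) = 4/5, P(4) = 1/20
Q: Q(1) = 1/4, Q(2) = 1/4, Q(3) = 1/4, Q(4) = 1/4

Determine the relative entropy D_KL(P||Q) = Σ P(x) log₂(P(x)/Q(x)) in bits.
0.9781 bits

D_KL(P||Q) = Σ P(x) log₂(P(x)/Q(x))

Computing term by term:
  P(1)·log₂(P(1)/Q(1)) = (1/20)·log₂((1/20)/(1/4)) = -0.11610
  P(2)·log₂(P(2)/Q(2)) = (1/10)·log₂((1/10)/(1/4)) = -0.13219
  P(3)·log₂(P(3)/Q(3)) = (4/5)·log₂((4/5)/(1/4)) = 1.34246
  P(4)·log₂(P(4)/Q(4)) = (1/20)·log₂((1/20)/(1/4)) = -0.11610

D_KL(P||Q) = -0.11610 - 0.13219 + 1.34246 - 0.11610 = 0.97807 ≈ 0.9781 bits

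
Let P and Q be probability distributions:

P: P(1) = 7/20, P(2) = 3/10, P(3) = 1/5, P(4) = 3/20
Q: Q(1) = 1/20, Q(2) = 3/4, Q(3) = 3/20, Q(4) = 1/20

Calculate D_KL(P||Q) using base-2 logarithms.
0.9067 bits

D_KL(P||Q) = Σ P(x) log₂(P(x)/Q(x))

Computing term by term:
  P(1)·log₂(P(1)/Q(1)) = (7/20)·log₂((7/20)/(1/20)) = 0.98257
  P(2)·log₂(P(2)/Q(2)) = (3/10)·log₂((3/10)/(3/4)) = -0.39658
  P(3)·log₂(P(3)/Q(3)) = (1/5)·log₂((1/5)/(3/20)) = 0.08301
  P(4)·log₂(P(4)/Q(4)) = (3/20)·log₂((3/20)/(1/20)) = 0.23774

D_KL(P||Q) = 0.98257 - 0.39658 + 0.08301 + 0.23774 = 0.90674 ≈ 0.9067 bits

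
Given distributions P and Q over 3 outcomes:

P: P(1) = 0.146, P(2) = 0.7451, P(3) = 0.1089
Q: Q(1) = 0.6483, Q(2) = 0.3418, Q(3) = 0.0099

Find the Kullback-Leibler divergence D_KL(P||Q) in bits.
0.9004 bits

D_KL(P||Q) = Σ P(x) log₂(P(x)/Q(x))

Computing term by term:
  P(1)·log₂(P(1)/Q(1)) = 0.146·log₂(0.146/0.6483) = -0.31400
  P(2)·log₂(P(2)/Q(2)) = 0.7451·log₂(0.7451/0.3418) = 0.83770
  P(3)·log₂(P(3)/Q(3)) = 0.1089·log₂(0.1089/0.0099) = 0.37673

D_KL(P||Q) = -0.31400 + 0.83770 + 0.37673 = 0.90043 ≈ 0.9004 bits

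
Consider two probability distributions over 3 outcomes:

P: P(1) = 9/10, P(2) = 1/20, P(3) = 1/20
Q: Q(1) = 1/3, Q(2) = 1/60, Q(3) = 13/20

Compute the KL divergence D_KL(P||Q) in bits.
1.1839 bits

D_KL(P||Q) = Σ P(x) log₂(P(x)/Q(x))

Computing term by term:
  P(1)·log₂(P(1)/Q(1)) = (9/10)·log₂((9/10)/(1/3)) = 1.28966
  P(2)·log₂(P(2)/Q(2)) = (1/20)·log₂((1/20)/(1/60)) = 0.07925
  P(3)·log₂(P(3)/Q(3)) = (1/20)·log₂((1/20)/(13/20)) = -0.18502

D_KL(P||Q) = 1.28966 + 0.07925 - 0.18502 = 1.18389 ≈ 1.1839 bits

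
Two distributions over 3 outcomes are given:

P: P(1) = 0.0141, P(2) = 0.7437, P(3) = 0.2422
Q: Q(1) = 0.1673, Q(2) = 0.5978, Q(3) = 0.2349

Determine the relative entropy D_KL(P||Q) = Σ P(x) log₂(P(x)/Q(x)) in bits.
0.1947 bits

D_KL(P||Q) = Σ P(x) log₂(P(x)/Q(x))

Computing term by term:
  P(1)·log₂(P(1)/Q(1)) = 0.0141·log₂(0.0141/0.1673) = -0.05032
  P(2)·log₂(P(2)/Q(2)) = 0.7437·log₂(0.7437/0.5978) = 0.23431
  P(3)·log₂(P(3)/Q(3)) = 0.2422·log₂(0.2422/0.2349) = 0.01069

D_KL(P||Q) = -0.05032 + 0.23431 + 0.01069 = 0.19468 ≈ 0.1947 bits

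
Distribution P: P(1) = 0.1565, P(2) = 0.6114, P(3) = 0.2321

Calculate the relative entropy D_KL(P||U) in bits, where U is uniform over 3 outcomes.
0.2431 bits

U(i) = 1/3 for all i

D_KL(P||U) = Σ P(x) log₂(P(x) / (1/3))
           = Σ P(x) log₂(P(x)) + log₂(3)
           = log₂(3) - H(P)

H(P) = -Σ P(x) log₂(P(x)):
  -P(1)·log₂(P(1)) = -(0.1565)·log₂(0.1565) = 0.41876
  -P(2)·log₂(P(2)) = -(0.6114)·log₂(0.6114) = 0.43398
  -P(3)·log₂(P(3)) = -(0.2321)·log₂(0.2321) = 0.48908
H(P) = 0.41876 + 0.43398 + 0.48908 = 1.34182 bits

log₂(3) = 1.58496 bits

D_KL(P||U) = 1.58496 - 1.34182 = 0.24314 ≈ 0.2431 bits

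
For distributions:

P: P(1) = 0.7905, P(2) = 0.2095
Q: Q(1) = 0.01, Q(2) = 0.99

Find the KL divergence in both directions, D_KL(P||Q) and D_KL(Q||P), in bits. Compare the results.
D_KL(P||Q) = 4.5145 bits, D_KL(Q||P) = 2.1550 bits. D_KL(P||Q) is larger than D_KL(Q||P) by 2.3595 bits; the two directions differ.

D_KL(P||Q) = Σ P(x) log₂(P(x)/Q(x))

Computing term by term:
  P(1)·log₂(P(1)/Q(1)) = 0.7905·log₂(0.7905/0.01) = 4.98386
  P(2)·log₂(P(2)/Q(2)) = 0.2095·log₂(0.2095/0.99) = -0.46938

D_KL(P||Q) = 4.98386 - 0.46938 = 4.51448 ≈ 4.5145 bits

D_KL(Q||P) = Σ Q(x) log₂(Q(x)/P(x))

Computing term by term:
  Q(1)·log₂(Q(1)/P(1)) = 0.01·log₂(0.01/0.7905) = -0.06305
  Q(2)·log₂(Q(2)/P(2)) = 0.99·log₂(0.99/0.2095) = 2.21807

D_KL(Q||P) = -0.06305 + 2.21807 = 2.15502 ≈ 2.1550 bits

These are NOT equal (difference: 2.3595 bits). KL divergence is asymmetric: D_KL(P||Q) ≠ D_KL(Q||P) in general.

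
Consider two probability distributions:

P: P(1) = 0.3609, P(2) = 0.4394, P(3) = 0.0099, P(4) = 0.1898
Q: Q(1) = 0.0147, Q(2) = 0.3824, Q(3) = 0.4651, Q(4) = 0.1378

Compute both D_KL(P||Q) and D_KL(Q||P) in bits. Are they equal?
D_KL(P||Q) = 1.7873 bits, D_KL(Q||P) = 2.3750 bits. No, they are not equal.

D_KL(P||Q) = Σ P(x) log₂(P(x)/Q(x))

Computing term by term:
  P(1)·log₂(P(1)/Q(1)) = 0.3609·log₂(0.3609/0.0147) = 1.66653
  P(2)·log₂(P(2)/Q(2)) = 0.4394·log₂(0.4394/0.3824) = 0.08808
  P(3)·log₂(P(3)/Q(3)) = 0.0099·log₂(0.0099/0.4651) = -0.05498
  P(4)·log₂(P(4)/Q(4)) = 0.1898·log₂(0.1898/0.1378) = 0.08767

D_KL(P||Q) = 1.66653 + 0.08808 - 0.05498 + 0.08767 = 1.78730 ≈ 1.7873 bits

D_KL(Q||P) = Σ Q(x) log₂(Q(x)/P(x))

Computing term by term:
  Q(1)·log₂(Q(1)/P(1)) = 0.0147·log₂(0.0147/0.3609) = -0.06788
  Q(2)·log₂(Q(2)/P(2)) = 0.3824·log₂(0.3824/0.4394) = -0.07665
  Q(3)·log₂(Q(3)/P(3)) = 0.4651·log₂(0.4651/0.0099) = 2.58315
  Q(4)·log₂(Q(4)/P(4)) = 0.1378·log₂(0.1378/0.1898) = -0.06365

D_KL(Q||P) = -0.06788 - 0.07665 + 2.58315 - 0.06365 = 2.37497 ≈ 2.3750 bits

These are NOT equal (difference: 0.5877 bits). KL divergence is asymmetric: D_KL(P||Q) ≠ D_KL(Q||P) in general.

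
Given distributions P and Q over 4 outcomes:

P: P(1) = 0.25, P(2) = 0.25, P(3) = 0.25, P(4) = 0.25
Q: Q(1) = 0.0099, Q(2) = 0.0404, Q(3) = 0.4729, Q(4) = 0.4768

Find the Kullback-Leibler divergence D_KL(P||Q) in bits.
1.3592 bits

D_KL(P||Q) = Σ P(x) log₂(P(x)/Q(x))

Computing term by term:
  P(1)·log₂(P(1)/Q(1)) = 0.25·log₂(0.25/0.0099) = 1.16459
  P(2)·log₂(P(2)/Q(2)) = 0.25·log₂(0.25/0.0404) = 0.65738
  P(3)·log₂(P(3)/Q(3)) = 0.25·log₂(0.25/0.4729) = -0.22990
  P(4)·log₂(P(4)/Q(4)) = 0.25·log₂(0.25/0.4768) = -0.23286

D_KL(P||Q) = 1.16459 + 0.65738 - 0.22990 - 0.23286 = 1.35921 ≈ 1.3592 bits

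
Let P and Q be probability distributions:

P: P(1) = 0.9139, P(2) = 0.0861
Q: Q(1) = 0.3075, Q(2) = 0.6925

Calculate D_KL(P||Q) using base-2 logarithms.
1.1772 bits

D_KL(P||Q) = Σ P(x) log₂(P(x)/Q(x))

Computing term by term:
  P(1)·log₂(P(1)/Q(1)) = 0.9139·log₂(0.9139/0.3075) = 1.43615
  P(2)·log₂(P(2)/Q(2)) = 0.0861·log₂(0.0861/0.6925) = -0.25897

D_KL(P||Q) = 1.43615 - 0.25897 = 1.17718 ≈ 1.1772 bits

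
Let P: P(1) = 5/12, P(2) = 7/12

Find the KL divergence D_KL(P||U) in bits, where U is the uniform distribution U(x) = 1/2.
0.0201 bits

U(i) = 1/2 for all i

D_KL(P||U) = Σ P(x) log₂(P(x) / (1/2))
           = Σ P(x) log₂(P(x)) + log₂(2)
           = log₂(2) - H(P)

H(P) = -Σ P(x) log₂(P(x)):
  -P(1)·log₂(P(1)) = -(5/12)·log₂(5/12) = 0.52626
  -P(2)·log₂(P(2)) = -(7/12)·log₂(7/12) = 0.45360
H(P) = 0.52626 + 0.45360 = 0.97986 bits

log₂(2) = 1.00000 bits

D_KL(P||U) = 1.00000 - 0.97986 = 0.02014 ≈ 0.0201 bits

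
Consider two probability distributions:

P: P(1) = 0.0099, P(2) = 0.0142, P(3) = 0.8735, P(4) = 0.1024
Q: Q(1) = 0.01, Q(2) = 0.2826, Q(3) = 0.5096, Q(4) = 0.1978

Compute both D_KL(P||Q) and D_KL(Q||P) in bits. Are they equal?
D_KL(P||Q) = 0.5204 bits, D_KL(Q||P) = 1.0112 bits. No, they are not equal.

D_KL(P||Q) = Σ P(x) log₂(P(x)/Q(x))

Computing term by term:
  P(1)·log₂(P(1)/Q(1)) = 0.0099·log₂(0.0099/0.01) = -0.00014
  P(2)·log₂(P(2)/Q(2)) = 0.0142·log₂(0.0142/0.2826) = -0.06127
  P(3)·log₂(P(3)/Q(3)) = 0.8735·log₂(0.8735/0.5096) = 0.67910
  P(4)·log₂(P(4)/Q(4)) = 0.1024·log₂(0.1024/0.1978) = -0.09726

D_KL(P||Q) = -0.00014 - 0.06127 + 0.67910 - 0.09726 = 0.52043 ≈ 0.5204 bits

D_KL(Q||P) = Σ Q(x) log₂(Q(x)/P(x))

Computing term by term:
  Q(1)·log₂(Q(1)/P(1)) = 0.01·log₂(0.01/0.0099) = 0.00014
  Q(2)·log₂(Q(2)/P(2)) = 0.2826·log₂(0.2826/0.0142) = 1.21936
  Q(3)·log₂(Q(3)/P(3)) = 0.5096·log₂(0.5096/0.8735) = -0.39618
  Q(4)·log₂(Q(4)/P(4)) = 0.1978·log₂(0.1978/0.1024) = 0.18788

D_KL(Q||P) = 0.00014 + 1.21936 - 0.39618 + 0.18788 = 1.01120 ≈ 1.0112 bits

These are NOT equal (difference: 0.4908 bits). KL divergence is asymmetric: D_KL(P||Q) ≠ D_KL(Q||P) in general.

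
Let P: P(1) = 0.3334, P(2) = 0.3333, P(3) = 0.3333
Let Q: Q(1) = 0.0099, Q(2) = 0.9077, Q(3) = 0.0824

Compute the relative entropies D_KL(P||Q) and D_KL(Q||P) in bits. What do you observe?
D_KL(P||Q) = 1.8818 bits, D_KL(Q||P) = 1.0956 bits. The two directions give different values (D_KL(P||Q) exceeds D_KL(Q||P) by 0.7862 bits): KL divergence is asymmetric.

D_KL(P||Q) = Σ P(x) log₂(P(x)/Q(x))

Computing term by term:
  P(1)·log₂(P(1)/Q(1)) = 0.3334·log₂(0.3334/0.0099) = 1.69157
  P(2)·log₂(P(2)/Q(2)) = 0.3333·log₂(0.3333/0.9077) = -0.48175
  P(3)·log₂(P(3)/Q(3)) = 0.3333·log₂(0.3333/0.0824) = 0.67197

D_KL(P||Q) = 1.69157 - 0.48175 + 0.67197 = 1.88179 ≈ 1.8818 bits

D_KL(Q||P) = Σ Q(x) log₂(Q(x)/P(x))

Computing term by term:
  Q(1)·log₂(Q(1)/P(1)) = 0.0099·log₂(0.0099/0.3334) = -0.05023
  Q(2)·log₂(Q(2)/P(2)) = 0.9077·log₂(0.9077/0.3333) = 1.31198
  Q(3)·log₂(Q(3)/P(3)) = 0.0824·log₂(0.0824/0.3333) = -0.16613

D_KL(Q||P) = -0.05023 + 1.31198 - 0.16613 = 1.09562 ≈ 1.0956 bits

These are NOT equal (difference: 0.7862 bits). KL divergence is asymmetric: D_KL(P||Q) ≠ D_KL(Q||P) in general.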